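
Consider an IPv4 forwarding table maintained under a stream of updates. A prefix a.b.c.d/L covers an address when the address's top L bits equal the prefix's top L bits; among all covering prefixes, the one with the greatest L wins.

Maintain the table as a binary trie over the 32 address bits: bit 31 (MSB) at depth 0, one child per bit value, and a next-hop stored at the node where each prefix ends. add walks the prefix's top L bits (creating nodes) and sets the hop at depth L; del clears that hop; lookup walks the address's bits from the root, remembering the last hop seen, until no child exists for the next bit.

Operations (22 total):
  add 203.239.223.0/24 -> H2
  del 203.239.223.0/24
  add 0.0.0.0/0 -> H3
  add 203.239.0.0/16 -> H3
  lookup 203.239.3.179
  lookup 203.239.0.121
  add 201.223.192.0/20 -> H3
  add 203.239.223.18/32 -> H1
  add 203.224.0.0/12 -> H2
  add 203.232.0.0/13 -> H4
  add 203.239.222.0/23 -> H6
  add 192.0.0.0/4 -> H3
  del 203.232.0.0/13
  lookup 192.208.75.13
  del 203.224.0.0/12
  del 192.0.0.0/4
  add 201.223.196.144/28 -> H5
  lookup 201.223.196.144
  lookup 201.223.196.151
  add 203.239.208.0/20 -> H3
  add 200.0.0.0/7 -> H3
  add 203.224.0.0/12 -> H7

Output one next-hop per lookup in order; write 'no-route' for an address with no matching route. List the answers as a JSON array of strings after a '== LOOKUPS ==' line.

Apply in order:
  + 203.239.223.0/24 (H2) depth=24
  - 203.239.223.0/24 clear@24
  + 0.0.0.0/0 (H3) depth=0
  + 203.239.0.0/16 (H3) depth=16
  Q 203.239.3.179: descend 1100101111101111 ; hops seen [H3,H3] ; pick H3
  Q 203.239.0.121: descend 1100101111101111 ; hops seen [H3,H3] ; pick H3
  + 201.223.192.0/20 (H3) depth=20
  + 203.239.223.18/32 (H1) depth=32
  + 203.224.0.0/12 (H2) depth=12
  + 203.232.0.0/13 (H4) depth=13
  + 203.239.222.0/23 (H6) depth=23
  + 192.0.0.0/4 (H3) depth=4
  - 203.232.0.0/13 clear@13
  Q 192.208.75.13: descend 1100 ; hops seen [H3,H3] ; pick H3
  - 203.224.0.0/12 clear@12
  - 192.0.0.0/4 clear@4
  + 201.223.196.144/28 (H5) depth=28
  Q 201.223.196.144: descend 1100100111011111110001001001 ; hops seen [H3,H3,H5] ; pick H5
  Q 201.223.196.151: descend 1100100111011111110001001001 ; hops seen [H3,H3,H5] ; pick H5
  + 203.239.208.0/20 (H3) depth=20
  + 200.0.0.0/7 (H3) depth=7
  + 203.224.0.0/12 (H7) depth=12

== LOOKUPS ==
["H3","H3","H3","H5","H5"]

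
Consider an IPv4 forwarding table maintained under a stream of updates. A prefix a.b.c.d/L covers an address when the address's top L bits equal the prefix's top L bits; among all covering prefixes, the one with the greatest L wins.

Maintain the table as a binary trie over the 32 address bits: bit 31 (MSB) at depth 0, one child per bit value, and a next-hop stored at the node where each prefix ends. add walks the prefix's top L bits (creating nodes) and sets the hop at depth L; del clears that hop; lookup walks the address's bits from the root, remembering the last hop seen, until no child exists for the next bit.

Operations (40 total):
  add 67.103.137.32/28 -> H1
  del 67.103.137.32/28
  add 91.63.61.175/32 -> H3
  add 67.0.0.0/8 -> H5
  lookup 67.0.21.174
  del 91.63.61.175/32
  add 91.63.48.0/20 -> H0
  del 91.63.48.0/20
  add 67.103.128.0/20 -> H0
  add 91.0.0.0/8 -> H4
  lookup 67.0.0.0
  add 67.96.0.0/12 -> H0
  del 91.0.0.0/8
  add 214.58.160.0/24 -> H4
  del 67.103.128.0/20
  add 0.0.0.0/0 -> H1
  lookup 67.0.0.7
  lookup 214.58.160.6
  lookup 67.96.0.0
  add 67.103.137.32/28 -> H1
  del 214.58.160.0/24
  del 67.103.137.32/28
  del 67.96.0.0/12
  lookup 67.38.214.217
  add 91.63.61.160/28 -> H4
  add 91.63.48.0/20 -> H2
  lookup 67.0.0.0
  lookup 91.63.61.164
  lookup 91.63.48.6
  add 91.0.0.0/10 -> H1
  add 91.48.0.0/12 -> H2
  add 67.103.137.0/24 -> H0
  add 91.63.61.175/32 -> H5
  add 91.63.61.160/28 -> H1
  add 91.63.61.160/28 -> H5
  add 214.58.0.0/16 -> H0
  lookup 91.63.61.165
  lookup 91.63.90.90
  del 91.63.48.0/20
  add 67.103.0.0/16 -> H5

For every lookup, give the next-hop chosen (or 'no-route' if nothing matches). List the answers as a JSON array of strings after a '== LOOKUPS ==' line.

Process each operation:
  + 67.103.137.32/28 (H1) depth=28
  - 67.103.137.32/28 clear@28
  + 91.63.61.175/32 (H3) depth=32
  + 67.0.0.0/8 (H5) depth=8
  Q 67.0.21.174: descend 010000110 ; hops seen [H5] ; pick H5
  - 91.63.61.175/32 clear@32
  + 91.63.48.0/20 (H0) depth=20
  - 91.63.48.0/20 clear@20
  + 67.103.128.0/20 (H0) depth=20
  + 91.0.0.0/8 (H4) depth=8
  Q 67.0.0.0: descend 010000110 ; hops seen [H5] ; pick H5
  + 67.96.0.0/12 (H0) depth=12
  - 91.0.0.0/8 clear@8
  + 214.58.160.0/24 (H4) depth=24
  - 67.103.128.0/20 clear@20
  + 0.0.0.0/0 (H1) depth=0
  Q 67.0.0.7: descend 010000110 ; hops seen [H1,H5] ; pick H5
  Q 214.58.160.6: descend 110101100011101010100000 ; hops seen [H1,H4] ; pick H4
  Q 67.96.0.0: descend 0100001101100 ; hops seen [H1,H5,H0] ; pick H0
  + 67.103.137.32/28 (H1) depth=28
  - 214.58.160.0/24 clear@24
  - 67.103.137.32/28 clear@28
  - 67.96.0.0/12 clear@12
  Q 67.38.214.217: descend 010000110 ; hops seen [H1,H5] ; pick H5
  + 91.63.61.160/28 (H4) depth=28
  + 91.63.48.0/20 (H2) depth=20
  Q 67.0.0.0: descend 010000110 ; hops seen [H1,H5] ; pick H5
  Q 91.63.61.164: descend 0101101100111111001111011010 ; hops seen [H1,H2,H4] ; pick H4
  Q 91.63.48.6: descend 01011011001111110011 ; hops seen [H1,H2] ; pick H2
  + 91.0.0.0/10 (H1) depth=10
  + 91.48.0.0/12 (H2) depth=12
  + 67.103.137.0/24 (H0) depth=24
  + 91.63.61.175/32 (H5) depth=32
  + 91.63.61.160/28 (H1) depth=28
  + 91.63.61.160/28 (H5) depth=28
  + 214.58.0.0/16 (H0) depth=16
  Q 91.63.61.165: descend 0101101100111111001111011010 ; hops seen [H1,H1,H2,H2,H5] ; pick H5
  Q 91.63.90.90: descend 01011011001111110 ; hops seen [H1,H1,H2] ; pick H2
  - 91.63.48.0/20 clear@20
  + 67.103.0.0/16 (H5) depth=16

== LOOKUPS ==
["H5","H5","H5","H4","H0","H5","H5","H4","H2","H5","H2"]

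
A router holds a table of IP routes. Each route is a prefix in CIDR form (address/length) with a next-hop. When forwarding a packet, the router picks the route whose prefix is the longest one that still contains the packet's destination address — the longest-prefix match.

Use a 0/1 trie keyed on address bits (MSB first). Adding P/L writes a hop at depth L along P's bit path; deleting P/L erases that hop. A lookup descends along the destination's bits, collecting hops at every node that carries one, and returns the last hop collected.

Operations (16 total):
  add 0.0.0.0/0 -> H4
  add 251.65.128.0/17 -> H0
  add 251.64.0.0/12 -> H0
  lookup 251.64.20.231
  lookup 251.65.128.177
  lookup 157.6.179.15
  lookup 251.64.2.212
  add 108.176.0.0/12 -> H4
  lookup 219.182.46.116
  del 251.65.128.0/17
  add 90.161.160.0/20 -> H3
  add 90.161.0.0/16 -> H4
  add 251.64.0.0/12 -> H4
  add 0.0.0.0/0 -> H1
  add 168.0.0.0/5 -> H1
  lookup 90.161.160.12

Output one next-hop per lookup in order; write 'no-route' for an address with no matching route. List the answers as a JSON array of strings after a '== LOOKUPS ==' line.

Trace:
  add 0.0.0.0/0 -> H4 at depth 0
  add 251.65.128.0/17 -> H0 at depth 17
  add 251.64.0.0/12 -> H0 at depth 12
  ? 251.64.20.231  path d0:H4→d1:-→d2:-→d3:-→d4:-→d5:-→d6:-→d7:-→d8:-→d9:-→d10:-→d11:-→d12:H0→d13:-→d14:-→d15:-  best=H0
  ? 251.65.128.177  path d0:H4→d1:-→d2:-→d3:-→d4:-→d5:-→d6:-→d7:-→d8:-→d9:-→d10:-→d11:-→d12:H0→d13:-→d14:-→d15:-→d16:-→d17:H0  best=H0
  ? 157.6.179.15  path d0:H4→d1:-  best=H4
  ? 251.64.2.212  path d0:H4→d1:-→d2:-→d3:-→d4:-→d5:-→d6:-→d7:-→d8:-→d9:-→d10:-→d11:-→d12:H0→d13:-→d14:-→d15:-  best=H0
  add 108.176.0.0/12 -> H4 at depth 12
  ? 219.182.46.116  path d0:H4→d1:-→d2:-  best=H4
  - 251.65.128.0/17 clear@17
  add 90.161.160.0/20 -> H3 at depth 20
  add 90.161.0.0/16 -> H4 at depth 16
  add 251.64.0.0/12 -> H4 at depth 12
  add 0.0.0.0/0 -> H1 at depth 0
  add 168.0.0.0/5 -> H1 at depth 5
  ? 90.161.160.12  path d0:H1→d1:-→d2:-→d3:-→d4:-→d5:-→d6:-→d7:-→d8:-→d9:-→d10:-→d11:-→d12:-→d13:-→d14:-→d15:-→d16:H4→d17:-→d18:-→d19:-→d20:H3  best=H3

== LOOKUPS ==
["H0","H0","H4","H0","H4","H3"]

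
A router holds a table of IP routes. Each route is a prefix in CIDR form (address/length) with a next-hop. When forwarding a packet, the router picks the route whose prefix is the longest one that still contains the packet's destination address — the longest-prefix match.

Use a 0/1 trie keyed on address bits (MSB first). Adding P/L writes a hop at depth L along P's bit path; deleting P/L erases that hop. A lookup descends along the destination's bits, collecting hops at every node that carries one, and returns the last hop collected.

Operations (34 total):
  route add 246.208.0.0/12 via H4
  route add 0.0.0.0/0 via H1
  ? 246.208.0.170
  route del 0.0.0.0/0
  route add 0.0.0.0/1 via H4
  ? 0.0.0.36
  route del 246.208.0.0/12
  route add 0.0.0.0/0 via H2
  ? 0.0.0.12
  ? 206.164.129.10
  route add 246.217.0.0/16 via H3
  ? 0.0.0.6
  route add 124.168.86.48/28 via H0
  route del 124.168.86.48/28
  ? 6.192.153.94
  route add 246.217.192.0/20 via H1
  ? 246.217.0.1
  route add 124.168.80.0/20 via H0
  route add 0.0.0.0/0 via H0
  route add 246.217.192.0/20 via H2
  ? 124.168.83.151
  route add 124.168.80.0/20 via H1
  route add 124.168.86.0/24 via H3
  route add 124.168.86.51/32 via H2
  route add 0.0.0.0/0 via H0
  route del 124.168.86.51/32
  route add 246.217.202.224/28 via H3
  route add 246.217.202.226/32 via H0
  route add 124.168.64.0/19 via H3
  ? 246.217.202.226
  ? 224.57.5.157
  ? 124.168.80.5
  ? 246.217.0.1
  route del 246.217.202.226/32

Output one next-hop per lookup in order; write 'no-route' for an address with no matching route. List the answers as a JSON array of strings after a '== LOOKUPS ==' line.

Process each operation:
  + 246.208.0.0/12 (H4) depth=12
  + 0.0.0.0/0 (H1) depth=0
  Q 246.208.0.170: descend 111101101101 ; hops seen [H1,H4] ; pick H4
  del 0.0.0.0/0 (clear depth 0)
  + 0.0.0.0/1 (H4) depth=1
  Q 0.0.0.36: descend 0 ; hops seen [H4] ; pick H4
  del 246.208.0.0/12 (clear depth 12)
  + 0.0.0.0/0 (H2) depth=0
  Q 0.0.0.12: descend 0 ; hops seen [H2,H4] ; pick H4
  Q 206.164.129.10: descend 11 ; hops seen [H2] ; pick H2
  + 246.217.0.0/16 (H3) depth=16
  Q 0.0.0.6: descend 0 ; hops seen [H2,H4] ; pick H4
  + 124.168.86.48/28 (H0) depth=28
  del 124.168.86.48/28 (clear depth 28)
  Q 6.192.153.94: descend 0 ; hops seen [H2,H4] ; pick H4
  + 246.217.192.0/20 (H1) depth=20
  Q 246.217.0.1: descend 1111011011011001 ; hops seen [H2,H3] ; pick H3
  + 124.168.80.0/20 (H0) depth=20
  + 0.0.0.0/0 (H0) depth=0
  + 246.217.192.0/20 (H2) depth=20
  Q 124.168.83.151: descend 011111001010100001010 ; hops seen [H0,H4,H0] ; pick H0
  + 124.168.80.0/20 (H1) depth=20
  + 124.168.86.0/24 (H3) depth=24
  + 124.168.86.51/32 (H2) depth=32
  + 0.0.0.0/0 (H0) depth=0
  del 124.168.86.51/32 (clear depth 32)
  + 246.217.202.224/28 (H3) depth=28
  + 246.217.202.226/32 (H0) depth=32
  + 124.168.64.0/19 (H3) depth=19
  Q 246.217.202.226: descend 11110110110110011100101011100010 ; hops seen [H0,H3,H2,H3,H0] ; pick H0
  Q 224.57.5.157: descend 111 ; hops seen [H0] ; pick H0
  Q 124.168.80.5: descend 011111001010100001010 ; hops seen [H0,H4,H3,H1] ; pick H1
  Q 246.217.0.1: descend 1111011011011001 ; hops seen [H0,H3] ; pick H3
  del 246.217.202.226/32 (clear depth 32)

== LOOKUPS ==
["H4","H4","H4","H2","H4","H4","H3","H0","H0","H0","H1","H3"]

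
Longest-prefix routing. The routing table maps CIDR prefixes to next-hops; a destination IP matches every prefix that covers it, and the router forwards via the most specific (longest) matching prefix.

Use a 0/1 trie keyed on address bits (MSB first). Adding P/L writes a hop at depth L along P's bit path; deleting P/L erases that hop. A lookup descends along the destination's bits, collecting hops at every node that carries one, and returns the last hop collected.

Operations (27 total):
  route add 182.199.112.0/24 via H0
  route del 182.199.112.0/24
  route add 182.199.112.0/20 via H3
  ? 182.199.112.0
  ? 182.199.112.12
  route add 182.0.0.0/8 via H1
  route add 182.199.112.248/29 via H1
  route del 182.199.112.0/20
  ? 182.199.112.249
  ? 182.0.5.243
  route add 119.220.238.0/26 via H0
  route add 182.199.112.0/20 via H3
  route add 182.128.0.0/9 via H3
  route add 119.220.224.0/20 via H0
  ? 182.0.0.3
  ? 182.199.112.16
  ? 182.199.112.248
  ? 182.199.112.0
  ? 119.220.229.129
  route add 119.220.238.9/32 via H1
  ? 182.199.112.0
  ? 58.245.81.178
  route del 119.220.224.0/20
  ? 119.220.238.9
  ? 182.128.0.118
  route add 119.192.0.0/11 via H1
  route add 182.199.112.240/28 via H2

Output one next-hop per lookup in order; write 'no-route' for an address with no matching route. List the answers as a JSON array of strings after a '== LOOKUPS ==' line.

Trace:
  + 182.199.112.0/24 (H0) depth=24
  del 182.199.112.0/24 (clear depth 24)
  + 182.199.112.0/20 (H3) depth=20
  ? 182.199.112.0  path d0:-→d1:-→d2:-→d3:-→d4:-→d5:-→d6:-→d7:-→d8:-→d9:-→d10:-→d11:-→d12:-→d13:-→d14:-→d15:-→d16:-→d17:-→d18:-→d19:-→d20:H3→d21:-→d22:-→d23:-→d24:-  best=H3
  ? 182.199.112.12  path d0:-→d1:-→d2:-→d3:-→d4:-→d5:-→d6:-→d7:-→d8:-→d9:-→d10:-→d11:-→d12:-→d13:-→d14:-→d15:-→d16:-→d17:-→d18:-→d19:-→d20:H3→d21:-→d22:-→d23:-→d24:-  best=H3
  + 182.0.0.0/8 (H1) depth=8
  + 182.199.112.248/29 (H1) depth=29
  del 182.199.112.0/20 (clear depth 20)
  ? 182.199.112.249  path d0:-→d1:-→d2:-→d3:-→d4:-→d5:-→d6:-→d7:-→d8:H1→d9:-→d10:-→d11:-→d12:-→d13:-→d14:-→d15:-→d16:-→d17:-→d18:-→d19:-→d20:-→d21:-→d22:-→d23:-→d24:-→d25:-→d26:-→d27:-→d28:-→d29:H1  best=H1
  ? 182.0.5.243  path d0:-→d1:-→d2:-→d3:-→d4:-→d5:-→d6:-→d7:-→d8:H1  best=H1
  + 119.220.238.0/26 (H0) depth=26
  + 182.199.112.0/20 (H3) depth=20
  + 182.128.0.0/9 (H3) depth=9
  + 119.220.224.0/20 (H0) depth=20
  ? 182.0.0.3  path d0:-→d1:-→d2:-→d3:-→d4:-→d5:-→d6:-→d7:-→d8:H1  best=H1
  ? 182.199.112.16  path d0:-→d1:-→d2:-→d3:-→d4:-→d5:-→d6:-→d7:-→d8:H1→d9:H3→d10:-→d11:-→d12:-→d13:-→d14:-→d15:-→d16:-→d17:-→d18:-→d19:-→d20:H3→d21:-→d22:-→d23:-→d24:-  best=H3
  ? 182.199.112.248  path d0:-→d1:-→d2:-→d3:-→d4:-→d5:-→d6:-→d7:-→d8:H1→d9:H3→d10:-→d11:-→d12:-→d13:-→d14:-→d15:-→d16:-→d17:-→d18:-→d19:-→d20:H3→d21:-→d22:-→d23:-→d24:-→d25:-→d26:-→d27:-→d28:-→d29:H1  best=H1
  ? 182.199.112.0  path d0:-→d1:-→d2:-→d3:-→d4:-→d5:-→d6:-→d7:-→d8:H1→d9:H3→d10:-→d11:-→d12:-→d13:-→d14:-→d15:-→d16:-→d17:-→d18:-→d19:-→d20:H3→d21:-→d22:-→d23:-→d24:-  best=H3
  ? 119.220.229.129  path d0:-→d1:-→d2:-→d3:-→d4:-→d5:-→d6:-→d7:-→d8:-→d9:-→d10:-→d11:-→d12:-→d13:-→d14:-→d15:-→d16:-→d17:-→d18:-→d19:-→d20:H0  best=H0
  + 119.220.238.9/32 (H1) depth=32
  ? 182.199.112.0  path d0:-→d1:-→d2:-→d3:-→d4:-→d5:-→d6:-→d7:-→d8:H1→d9:H3→d10:-→d11:-→d12:-→d13:-→d14:-→d15:-→d16:-→d17:-→d18:-→d19:-→d20:H3→d21:-→d22:-→d23:-→d24:-  best=H3
  ? 58.245.81.178  path d0:-→d1:-  best=no-route
  del 119.220.224.0/20 (clear depth 20)
  ? 119.220.238.9  path d0:-→d1:-→d2:-→d3:-→d4:-→d5:-→d6:-→d7:-→d8:-→d9:-→d10:-→d11:-→d12:-→d13:-→d14:-→d15:-→d16:-→d17:-→d18:-→d19:-→d20:-→d21:-→d22:-→d23:-→d24:-→d25:-→d26:H0→d27:-→d28:-→d29:-→d30:-→d31:-→d32:H1  best=H1
  ? 182.128.0.118  path d0:-→d1:-→d2:-→d3:-→d4:-→d5:-→d6:-→d7:-→d8:H1→d9:H3  best=H3
  + 119.192.0.0/11 (H1) depth=11
  + 182.199.112.240/28 (H2) depth=28

== LOOKUPS ==
["H3","H3","H1","H1","H1","H3","H1","H3","H0","H3","no-route","H1","H3"]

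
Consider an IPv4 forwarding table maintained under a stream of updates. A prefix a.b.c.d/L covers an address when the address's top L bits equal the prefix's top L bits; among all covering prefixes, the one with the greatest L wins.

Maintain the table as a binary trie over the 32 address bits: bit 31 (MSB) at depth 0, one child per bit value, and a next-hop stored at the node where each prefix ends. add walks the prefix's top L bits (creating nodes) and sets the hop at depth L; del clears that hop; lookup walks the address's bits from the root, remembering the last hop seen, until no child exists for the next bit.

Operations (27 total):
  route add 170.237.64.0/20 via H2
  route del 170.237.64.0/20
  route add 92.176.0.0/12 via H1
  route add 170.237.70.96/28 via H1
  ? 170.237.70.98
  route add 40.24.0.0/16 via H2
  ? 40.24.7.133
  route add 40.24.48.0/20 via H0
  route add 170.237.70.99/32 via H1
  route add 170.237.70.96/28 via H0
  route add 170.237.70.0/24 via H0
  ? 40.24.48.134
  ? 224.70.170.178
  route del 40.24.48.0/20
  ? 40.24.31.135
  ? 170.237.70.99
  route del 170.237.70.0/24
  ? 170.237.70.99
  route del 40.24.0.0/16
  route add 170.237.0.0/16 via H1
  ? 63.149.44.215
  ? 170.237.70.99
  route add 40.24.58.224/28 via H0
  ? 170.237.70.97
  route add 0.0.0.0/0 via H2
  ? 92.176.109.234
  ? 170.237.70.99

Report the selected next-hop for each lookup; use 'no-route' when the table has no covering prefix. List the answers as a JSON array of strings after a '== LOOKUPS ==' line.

Trace:
  + 170.237.64.0/20 (H2) depth=20
  - 170.237.64.0/20 clear@20
  + 92.176.0.0/12 (H1) depth=12
  + 170.237.70.96/28 (H1) depth=28
  ? 170.237.70.98  path d0:-→d1:-→d2:-→d3:-→d4:-→d5:-→d6:-→d7:-→d8:-→d9:-→d10:-→d11:-→d12:-→d13:-→d14:-→d15:-→d16:-→d17:-→d18:-→d19:-→d20:-→d21:-→d22:-→d23:-→d24:-→d25:-→d26:-→d27:-→d28:H1  best=H1
  + 40.24.0.0/16 (H2) depth=16
  ? 40.24.7.133  path d0:-→d1:-→d2:-→d3:-→d4:-→d5:-→d6:-→d7:-→d8:-→d9:-→d10:-→d11:-→d12:-→d13:-→d14:-→d15:-→d16:H2  best=H2
  + 40.24.48.0/20 (H0) depth=20
  + 170.237.70.99/32 (H1) depth=32
  + 170.237.70.96/28 (H0) depth=28
  + 170.237.70.0/24 (H0) depth=24
  ? 40.24.48.134  path d0:-→d1:-→d2:-→d3:-→d4:-→d5:-→d6:-→d7:-→d8:-→d9:-→d10:-→d11:-→d12:-→d13:-→d14:-→d15:-→d16:H2→d17:-→d18:-→d19:-→d20:H0  best=H0
  ? 224.70.170.178  path d0:-→d1:-  best=no-route
  - 40.24.48.0/20 clear@20
  ? 40.24.31.135  path d0:-→d1:-→d2:-→d3:-→d4:-→d5:-→d6:-→d7:-→d8:-→d9:-→d10:-→d11:-→d12:-→d13:-→d14:-→d15:-→d16:H2→d17:-→d18:-  best=H2
  ? 170.237.70.99  path d0:-→d1:-→d2:-→d3:-→d4:-→d5:-→d6:-→d7:-→d8:-→d9:-→d10:-→d11:-→d12:-→d13:-→d14:-→d15:-→d16:-→d17:-→d18:-→d19:-→d20:-→d21:-→d22:-→d23:-→d24:H0→d25:-→d26:-→d27:-→d28:H0→d29:-→d30:-→d31:-→d32:H1  best=H1
  - 170.237.70.0/24 clear@24
  ? 170.237.70.99  path d0:-→d1:-→d2:-→d3:-→d4:-→d5:-→d6:-→d7:-→d8:-→d9:-→d10:-→d11:-→d12:-→d13:-→d14:-→d15:-→d16:-→d17:-→d18:-→d19:-→d20:-→d21:-→d22:-→d23:-→d24:-→d25:-→d26:-→d27:-→d28:H0→d29:-→d30:-→d31:-→d32:H1  best=H1
  - 40.24.0.0/16 clear@16
  + 170.237.0.0/16 (H1) depth=16
  ? 63.149.44.215  path d0:-→d1:-→d2:-→d3:-  best=no-route
  ? 170.237.70.99  path d0:-→d1:-→d2:-→d3:-→d4:-→d5:-→d6:-→d7:-→d8:-→d9:-→d10:-→d11:-→d12:-→d13:-→d14:-→d15:-→d16:H1→d17:-→d18:-→d19:-→d20:-→d21:-→d22:-→d23:-→d24:-→d25:-→d26:-→d27:-→d28:H0→d29:-→d30:-→d31:-→d32:H1  best=H1
  + 40.24.58.224/28 (H0) depth=28
  ? 170.237.70.97  path d0:-→d1:-→d2:-→d3:-→d4:-→d5:-→d6:-→d7:-→d8:-→d9:-→d10:-→d11:-→d12:-→d13:-→d14:-→d15:-→d16:H1→d17:-→d18:-→d19:-→d20:-→d21:-→d22:-→d23:-→d24:-→d25:-→d26:-→d27:-→d28:H0→d29:-→d30:-  best=H0
  + 0.0.0.0/0 (H2) depth=0
  ? 92.176.109.234  path d0:H2→d1:-→d2:-→d3:-→d4:-→d5:-→d6:-→d7:-→d8:-→d9:-→d10:-→d11:-→d12:H1  best=H1
  ? 170.237.70.99  path d0:H2→d1:-→d2:-→d3:-→d4:-→d5:-→d6:-→d7:-→d8:-→d9:-→d10:-→d11:-→d12:-→d13:-→d14:-→d15:-→d16:H1→d17:-→d18:-→d19:-→d20:-→d21:-→d22:-→d23:-→d24:-→d25:-→d26:-→d27:-→d28:H0→d29:-→d30:-→d31:-→d32:H1  best=H1

== LOOKUPS ==
["H1","H2","H0","no-route","H2","H1","H1","no-route","H1","H0","H1","H1"]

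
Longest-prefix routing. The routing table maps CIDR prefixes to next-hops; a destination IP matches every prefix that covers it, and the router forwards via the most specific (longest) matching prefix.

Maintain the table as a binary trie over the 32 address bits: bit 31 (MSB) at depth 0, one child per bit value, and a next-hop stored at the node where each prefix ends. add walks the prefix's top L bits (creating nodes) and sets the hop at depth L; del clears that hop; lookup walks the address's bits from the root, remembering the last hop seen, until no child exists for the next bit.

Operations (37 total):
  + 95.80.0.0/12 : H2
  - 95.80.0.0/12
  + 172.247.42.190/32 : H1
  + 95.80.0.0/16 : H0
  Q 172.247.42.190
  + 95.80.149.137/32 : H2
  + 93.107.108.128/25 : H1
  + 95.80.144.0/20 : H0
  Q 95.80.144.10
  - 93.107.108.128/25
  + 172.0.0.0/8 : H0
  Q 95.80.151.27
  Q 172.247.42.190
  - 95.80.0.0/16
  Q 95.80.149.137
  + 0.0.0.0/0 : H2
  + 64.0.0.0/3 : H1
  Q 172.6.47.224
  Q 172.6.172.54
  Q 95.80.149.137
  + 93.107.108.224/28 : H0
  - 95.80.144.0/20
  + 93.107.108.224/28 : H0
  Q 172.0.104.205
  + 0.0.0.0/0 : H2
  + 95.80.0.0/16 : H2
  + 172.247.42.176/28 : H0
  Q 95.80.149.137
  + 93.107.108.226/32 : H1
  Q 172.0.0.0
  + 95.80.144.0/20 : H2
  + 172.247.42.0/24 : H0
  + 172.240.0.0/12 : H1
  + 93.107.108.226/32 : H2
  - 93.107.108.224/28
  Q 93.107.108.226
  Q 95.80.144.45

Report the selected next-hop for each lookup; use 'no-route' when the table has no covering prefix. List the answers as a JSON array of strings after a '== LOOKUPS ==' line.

Process each operation:
  + 95.80.0.0/12 (H2) depth=12
  - 95.80.0.0/12 clear@12
  + 172.247.42.190/32 (H1) depth=32
  + 95.80.0.0/16 (H0) depth=16
  lookup 172.247.42.190: bits 10101100111101110010101010111110 walk d0:-→d1:-→d2:-→d3:-→d4:-→d5:-→d6:-→d7:-→d8:-→d9:-→d10:-→d11:-→d12:-→d13:-→d14:-→d15:-→d16:-→d17:-→d18:-→d19:-→d20:-→d21:-→d22:-→d23:-→d24:-→d25:-→d26:-→d27:-→d28:-→d29:-→d30:-→d31:-→d32:H1 -> H1
  + 95.80.149.137/32 (H2) depth=32
  + 93.107.108.128/25 (H1) depth=25
  + 95.80.144.0/20 (H0) depth=20
  lookup 95.80.144.10: bits 010111110101000010010 walk d0:-→d1:-→d2:-→d3:-→d4:-→d5:-→d6:-→d7:-→d8:-→d9:-→d10:-→d11:-→d12:-→d13:-→d14:-→d15:-→d16:H0→d17:-→d18:-→d19:-→d20:H0→d21:- -> H0
  - 93.107.108.128/25 clear@25
  + 172.0.0.0/8 (H0) depth=8
  lookup 95.80.151.27: bits 0101111101010000100101 walk d0:-→d1:-→d2:-→d3:-→d4:-→d5:-→d6:-→d7:-→d8:-→d9:-→d10:-→d11:-→d12:-→d13:-→d14:-→d15:-→d16:H0→d17:-→d18:-→d19:-→d20:H0→d21:-→d22:- -> H0
  lookup 172.247.42.190: bits 10101100111101110010101010111110 walk d0:-→d1:-→d2:-→d3:-→d4:-→d5:-→d6:-→d7:-→d8:H0→d9:-→d10:-→d11:-→d12:-→d13:-→d14:-→d15:-→d16:-→d17:-→d18:-→d19:-→d20:-→d21:-→d22:-→d23:-→d24:-→d25:-→d26:-→d27:-→d28:-→d29:-→d30:-→d31:-→d32:H1 -> H1
  - 95.80.0.0/16 clear@16
  lookup 95.80.149.137: bits 01011111010100001001010110001001 walk d0:-→d1:-→d2:-→d3:-→d4:-→d5:-→d6:-→d7:-→d8:-→d9:-→d10:-→d11:-→d12:-→d13:-→d14:-→d15:-→d16:-→d17:-→d18:-→d19:-→d20:H0→d21:-→d22:-→d23:-→d24:-→d25:-→d26:-→d27:-→d28:-→d29:-→d30:-→d31:-→d32:H2 -> H2
  + 0.0.0.0/0 (H2) depth=0
  + 64.0.0.0/3 (H1) depth=3
  lookup 172.6.47.224: bits 10101100 walk d0:H2→d1:-→d2:-→d3:-→d4:-→d5:-→d6:-→d7:-→d8:H0 -> H0
  lookup 172.6.172.54: bits 10101100 walk d0:H2→d1:-→d2:-→d3:-→d4:-→d5:-→d6:-→d7:-→d8:H0 -> H0
  lookup 95.80.149.137: bits 01011111010100001001010110001001 walk d0:H2→d1:-→d2:-→d3:H1→d4:-→d5:-→d6:-→d7:-→d8:-→d9:-→d10:-→d11:-→d12:-→d13:-→d14:-→d15:-→d16:-→d17:-→d18:-→d19:-→d20:H0→d21:-→d22:-→d23:-→d24:-→d25:-→d26:-→d27:-→d28:-→d29:-→d30:-→d31:-→d32:H2 -> H2
  + 93.107.108.224/28 (H0) depth=28
  - 95.80.144.0/20 clear@20
  + 93.107.108.224/28 (H0) depth=28
  lookup 172.0.104.205: bits 10101100 walk d0:H2→d1:-→d2:-→d3:-→d4:-→d5:-→d6:-→d7:-→d8:H0 -> H0
  + 0.0.0.0/0 (H2) depth=0
  + 95.80.0.0/16 (H2) depth=16
  + 172.247.42.176/28 (H0) depth=28
  lookup 95.80.149.137: bits 01011111010100001001010110001001 walk d0:H2→d1:-→d2:-→d3:H1→d4:-→d5:-→d6:-→d7:-→d8:-→d9:-→d10:-→d11:-→d12:-→d13:-→d14:-→d15:-→d16:H2→d17:-→d18:-→d19:-→d20:-→d21:-→d22:-→d23:-→d24:-→d25:-→d26:-→d27:-→d28:-→d29:-→d30:-→d31:-→d32:H2 -> H2
  + 93.107.108.226/32 (H1) depth=32
  lookup 172.0.0.0: bits 10101100 walk d0:H2→d1:-→d2:-→d3:-→d4:-→d5:-→d6:-→d7:-→d8:H0 -> H0
  + 95.80.144.0/20 (H2) depth=20
  + 172.247.42.0/24 (H0) depth=24
  + 172.240.0.0/12 (H1) depth=12
  + 93.107.108.226/32 (H2) depth=32
  - 93.107.108.224/28 clear@28
  lookup 93.107.108.226: bits 01011101011010110110110011100010 walk d0:H2→d1:-→d2:-→d3:H1→d4:-→d5:-→d6:-→d7:-→d8:-→d9:-→d10:-→d11:-→d12:-→d13:-→d14:-→d15:-→d16:-→d17:-→d18:-→d19:-→d20:-→d21:-→d22:-→d23:-→d24:-→d25:-→d26:-→d27:-→d28:-→d29:-→d30:-→d31:-→d32:H2 -> H2
  lookup 95.80.144.45: bits 010111110101000010010 walk d0:H2→d1:-→d2:-→d3:H1→d4:-→d5:-→d6:-→d7:-→d8:-→d9:-→d10:-→d11:-→d12:-→d13:-→d14:-→d15:-→d16:H2→d17:-→d18:-→d19:-→d20:H2→d21:- -> H2

== LOOKUPS ==
["H1","H0","H0","H1","H2","H0","H0","H2","H0","H2","H0","H2","H2"]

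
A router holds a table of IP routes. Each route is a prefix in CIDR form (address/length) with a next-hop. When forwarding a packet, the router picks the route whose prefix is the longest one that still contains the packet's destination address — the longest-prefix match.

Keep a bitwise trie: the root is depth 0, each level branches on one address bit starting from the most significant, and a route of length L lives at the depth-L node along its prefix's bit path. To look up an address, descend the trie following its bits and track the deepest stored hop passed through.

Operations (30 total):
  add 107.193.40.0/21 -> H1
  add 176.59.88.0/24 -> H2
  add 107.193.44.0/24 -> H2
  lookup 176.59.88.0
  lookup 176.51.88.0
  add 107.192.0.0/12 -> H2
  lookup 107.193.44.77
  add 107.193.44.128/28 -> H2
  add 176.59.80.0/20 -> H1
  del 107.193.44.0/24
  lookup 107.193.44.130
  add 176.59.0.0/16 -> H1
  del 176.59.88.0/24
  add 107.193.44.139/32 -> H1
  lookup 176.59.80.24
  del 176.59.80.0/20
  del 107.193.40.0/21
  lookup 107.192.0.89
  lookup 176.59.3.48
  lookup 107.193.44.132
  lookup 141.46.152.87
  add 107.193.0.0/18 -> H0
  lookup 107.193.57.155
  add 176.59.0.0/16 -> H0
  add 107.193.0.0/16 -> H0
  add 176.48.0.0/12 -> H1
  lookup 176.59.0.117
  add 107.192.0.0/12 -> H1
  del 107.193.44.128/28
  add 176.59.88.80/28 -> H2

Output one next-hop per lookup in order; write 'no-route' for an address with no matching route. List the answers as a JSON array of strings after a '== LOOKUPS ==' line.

Process each operation:
  + 107.193.40.0/21 (H1) depth=21
  + 176.59.88.0/24 (H2) depth=24
  + 107.193.44.0/24 (H2) depth=24
  ? 176.59.88.0  path d0:-→d1:-→d2:-→d3:-→d4:-→d5:-→d6:-→d7:-→d8:-→d9:-→d10:-→d11:-→d12:-→d13:-→d14:-→d15:-→d16:-→d17:-→d18:-→d19:-→d20:-→d21:-→d22:-→d23:-→d24:H2  best=H2
  ? 176.51.88.0  path d0:-→d1:-→d2:-→d3:-→d4:-→d5:-→d6:-→d7:-→d8:-→d9:-→d10:-→d11:-→d12:-  best=no-route
  + 107.192.0.0/12 (H2) depth=12
  ? 107.193.44.77  path d0:-→d1:-→d2:-→d3:-→d4:-→d5:-→d6:-→d7:-→d8:-→d9:-→d10:-→d11:-→d12:H2→d13:-→d14:-→d15:-→d16:-→d17:-→d18:-→d19:-→d20:-→d21:H1→d22:-→d23:-→d24:H2  best=H2
  + 107.193.44.128/28 (H2) depth=28
  + 176.59.80.0/20 (H1) depth=20
  - 107.193.44.0/24 clear@24
  ? 107.193.44.130  path d0:-→d1:-→d2:-→d3:-→d4:-→d5:-→d6:-→d7:-→d8:-→d9:-→d10:-→d11:-→d12:H2→d13:-→d14:-→d15:-→d16:-→d17:-→d18:-→d19:-→d20:-→d21:H1→d22:-→d23:-→d24:-→d25:-→d26:-→d27:-→d28:H2  best=H2
  + 176.59.0.0/16 (H1) depth=16
  - 176.59.88.0/24 clear@24
  + 107.193.44.139/32 (H1) depth=32
  ? 176.59.80.24  path d0:-→d1:-→d2:-→d3:-→d4:-→d5:-→d6:-→d7:-→d8:-→d9:-→d10:-→d11:-→d12:-→d13:-→d14:-→d15:-→d16:H1→d17:-→d18:-→d19:-→d20:H1  best=H1
  - 176.59.80.0/20 clear@20
  - 107.193.40.0/21 clear@21
  ? 107.192.0.89  path d0:-→d1:-→d2:-→d3:-→d4:-→d5:-→d6:-→d7:-→d8:-→d9:-→d10:-→d11:-→d12:H2→d13:-→d14:-→d15:-  best=H2
  ? 176.59.3.48  path d0:-→d1:-→d2:-→d3:-→d4:-→d5:-→d6:-→d7:-→d8:-→d9:-→d10:-→d11:-→d12:-→d13:-→d14:-→d15:-→d16:H1→d17:-  best=H1
  ? 107.193.44.132  path d0:-→d1:-→d2:-→d3:-→d4:-→d5:-→d6:-→d7:-→d8:-→d9:-→d10:-→d11:-→d12:H2→d13:-→d14:-→d15:-→d16:-→d17:-→d18:-→d19:-→d20:-→d21:-→d22:-→d23:-→d24:-→d25:-→d26:-→d27:-→d28:H2  best=H2
  ? 141.46.152.87  path d0:-→d1:-→d2:-  best=no-route
  + 107.193.0.0/18 (H0) depth=18
  ? 107.193.57.155  path d0:-→d1:-→d2:-→d3:-→d4:-→d5:-→d6:-→d7:-→d8:-→d9:-→d10:-→d11:-→d12:H2→d13:-→d14:-→d15:-→d16:-→d17:-→d18:H0→d19:-  best=H0
  + 176.59.0.0/16 (H0) depth=16
  + 107.193.0.0/16 (H0) depth=16
  + 176.48.0.0/12 (H1) depth=12
  ? 176.59.0.117  path d0:-→d1:-→d2:-→d3:-→d4:-→d5:-→d6:-→d7:-→d8:-→d9:-→d10:-→d11:-→d12:H1→d13:-→d14:-→d15:-→d16:H0→d17:-  best=H0
  + 107.192.0.0/12 (H1) depth=12
  - 107.193.44.128/28 clear@28
  + 176.59.88.80/28 (H2) depth=28

== LOOKUPS ==
["H2","no-route","H2","H2","H1","H2","H1","H2","no-route","H0","H0"]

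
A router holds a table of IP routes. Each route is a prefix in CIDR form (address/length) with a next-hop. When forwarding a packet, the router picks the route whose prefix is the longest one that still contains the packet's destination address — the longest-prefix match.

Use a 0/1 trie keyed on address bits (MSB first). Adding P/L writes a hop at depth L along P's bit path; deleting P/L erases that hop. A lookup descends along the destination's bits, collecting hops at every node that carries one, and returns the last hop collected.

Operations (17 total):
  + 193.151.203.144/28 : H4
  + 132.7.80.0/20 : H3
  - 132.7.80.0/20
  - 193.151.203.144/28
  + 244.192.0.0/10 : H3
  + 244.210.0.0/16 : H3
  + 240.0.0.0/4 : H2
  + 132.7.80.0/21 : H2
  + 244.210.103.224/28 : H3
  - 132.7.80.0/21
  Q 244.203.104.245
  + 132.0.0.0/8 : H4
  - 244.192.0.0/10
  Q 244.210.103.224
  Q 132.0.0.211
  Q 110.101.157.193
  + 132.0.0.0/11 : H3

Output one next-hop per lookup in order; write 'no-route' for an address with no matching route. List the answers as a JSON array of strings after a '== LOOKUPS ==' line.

Trace:
  add 193.151.203.144/28 -> H4 at depth 28
  add 132.7.80.0/20 -> H3 at depth 20
  - 132.7.80.0/20 clear@20
  - 193.151.203.144/28 clear@28
  add 244.192.0.0/10 -> H3 at depth 10
  add 244.210.0.0/16 -> H3 at depth 16
  add 240.0.0.0/4 -> H2 at depth 4
  add 132.7.80.0/21 -> H2 at depth 21
  add 244.210.103.224/28 -> H3 at depth 28
  - 132.7.80.0/21 clear@21
  lookup 244.203.104.245: bits 11110100110 walk d0:-→d1:-→d2:-→d3:-→d4:H2→d5:-→d6:-→d7:-→d8:-→d9:-→d10:H3→d11:- -> H3
  add 132.0.0.0/8 -> H4 at depth 8
  - 244.192.0.0/10 clear@10
  lookup 244.210.103.224: bits 1111010011010010011001111110 walk d0:-→d1:-→d2:-→d3:-→d4:H2→d5:-→d6:-→d7:-→d8:-→d9:-→d10:-→d11:-→d12:-→d13:-→d14:-→d15:-→d16:H3→d17:-→d18:-→d19:-→d20:-→d21:-→d22:-→d23:-→d24:-→d25:-→d26:-→d27:-→d28:H3 -> H3
  lookup 132.0.0.211: bits 1000010000000 walk d0:-→d1:-→d2:-→d3:-→d4:-→d5:-→d6:-→d7:-→d8:H4→d9:-→d10:-→d11:-→d12:-→d13:- -> H4
  lookup 110.101.157.193: bits ε walk d0:- -> no-route
  add 132.0.0.0/11 -> H3 at depth 11

== LOOKUPS ==
["H3","H3","H4","no-route"]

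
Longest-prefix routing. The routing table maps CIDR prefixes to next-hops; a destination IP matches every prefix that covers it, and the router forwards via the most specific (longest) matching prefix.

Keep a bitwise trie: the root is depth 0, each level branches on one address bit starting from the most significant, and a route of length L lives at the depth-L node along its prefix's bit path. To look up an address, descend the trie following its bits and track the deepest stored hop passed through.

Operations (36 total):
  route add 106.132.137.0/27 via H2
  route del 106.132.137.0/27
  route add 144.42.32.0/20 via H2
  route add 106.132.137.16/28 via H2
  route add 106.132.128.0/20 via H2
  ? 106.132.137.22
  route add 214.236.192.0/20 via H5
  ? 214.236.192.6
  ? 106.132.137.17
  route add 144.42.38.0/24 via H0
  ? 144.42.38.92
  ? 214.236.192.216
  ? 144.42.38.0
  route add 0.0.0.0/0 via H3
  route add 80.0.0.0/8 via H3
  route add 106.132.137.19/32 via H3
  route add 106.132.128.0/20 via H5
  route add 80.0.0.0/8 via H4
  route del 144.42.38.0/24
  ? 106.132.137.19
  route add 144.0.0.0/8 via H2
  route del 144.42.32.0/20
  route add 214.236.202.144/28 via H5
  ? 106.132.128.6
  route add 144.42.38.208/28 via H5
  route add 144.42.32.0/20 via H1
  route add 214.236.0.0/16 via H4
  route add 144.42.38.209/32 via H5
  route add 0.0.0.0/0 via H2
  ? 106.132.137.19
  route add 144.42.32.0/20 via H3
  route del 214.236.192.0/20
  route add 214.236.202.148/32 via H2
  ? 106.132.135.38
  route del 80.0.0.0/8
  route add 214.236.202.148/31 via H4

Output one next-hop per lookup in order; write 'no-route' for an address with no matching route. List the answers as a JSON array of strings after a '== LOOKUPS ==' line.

Process each operation:
  + 106.132.137.0/27 (H2) depth=27
  - 106.132.137.0/27 clear@27
  + 144.42.32.0/20 (H2) depth=20
  + 106.132.137.16/28 (H2) depth=28
  + 106.132.128.0/20 (H2) depth=20
  lookup 106.132.137.22: bits 0110101010000100100010010001 walk d0:-→d1:-→d2:-→d3:-→d4:-→d5:-→d6:-→d7:-→d8:-→d9:-→d10:-→d11:-→d12:-→d13:-→d14:-→d15:-→d16:-→d17:-→d18:-→d19:-→d20:H2→d21:-→d22:-→d23:-→d24:-→d25:-→d26:-→d27:-→d28:H2 -> H2
  + 214.236.192.0/20 (H5) depth=20
  lookup 214.236.192.6: bits 11010110111011001100 walk d0:-→d1:-→d2:-→d3:-→d4:-→d5:-→d6:-→d7:-→d8:-→d9:-→d10:-→d11:-→d12:-→d13:-→d14:-→d15:-→d16:-→d17:-→d18:-→d19:-→d20:H5 -> H5
  lookup 106.132.137.17: bits 0110101010000100100010010001 walk d0:-→d1:-→d2:-→d3:-→d4:-→d5:-→d6:-→d7:-→d8:-→d9:-→d10:-→d11:-→d12:-→d13:-→d14:-→d15:-→d16:-→d17:-→d18:-→d19:-→d20:H2→d21:-→d22:-→d23:-→d24:-→d25:-→d26:-→d27:-→d28:H2 -> H2
  + 144.42.38.0/24 (H0) depth=24
  lookup 144.42.38.92: bits 100100000010101000100110 walk d0:-→d1:-→d2:-→d3:-→d4:-→d5:-→d6:-→d7:-→d8:-→d9:-→d10:-→d11:-→d12:-→d13:-→d14:-→d15:-→d16:-→d17:-→d18:-→d19:-→d20:H2→d21:-→d22:-→d23:-→d24:H0 -> H0
  lookup 214.236.192.216: bits 11010110111011001100 walk d0:-→d1:-→d2:-→d3:-→d4:-→d5:-→d6:-→d7:-→d8:-→d9:-→d10:-→d11:-→d12:-→d13:-→d14:-→d15:-→d16:-→d17:-→d18:-→d19:-→d20:H5 -> H5
  lookup 144.42.38.0: bits 100100000010101000100110 walk d0:-→d1:-→d2:-→d3:-→d4:-→d5:-→d6:-→d7:-→d8:-→d9:-→d10:-→d11:-→d12:-→d13:-→d14:-→d15:-→d16:-→d17:-→d18:-→d19:-→d20:H2→d21:-→d22:-→d23:-→d24:H0 -> H0
  + 0.0.0.0/0 (H3) depth=0
  + 80.0.0.0/8 (H3) depth=8
  + 106.132.137.19/32 (H3) depth=32
  + 106.132.128.0/20 (H5) depth=20
  + 80.0.0.0/8 (H4) depth=8
  - 144.42.38.0/24 clear@24
  lookup 106.132.137.19: bits 01101010100001001000100100010011 walk d0:H3→d1:-→d2:-→d3:-→d4:-→d5:-→d6:-→d7:-→d8:-→d9:-→d10:-→d11:-→d12:-→d13:-→d14:-→d15:-→d16:-→d17:-→d18:-→d19:-→d20:H5→d21:-→d22:-→d23:-→d24:-→d25:-→d26:-→d27:-→d28:H2→d29:-→d30:-→d31:-→d32:H3 -> H3
  + 144.0.0.0/8 (H2) depth=8
  - 144.42.32.0/20 clear@20
  + 214.236.202.144/28 (H5) depth=28
  lookup 106.132.128.6: bits 01101010100001001000 walk d0:H3→d1:-→d2:-→d3:-→d4:-→d5:-→d6:-→d7:-→d8:-→d9:-→d10:-→d11:-→d12:-→d13:-→d14:-→d15:-→d16:-→d17:-→d18:-→d19:-→d20:H5 -> H5
  + 144.42.38.208/28 (H5) depth=28
  + 144.42.32.0/20 (H1) depth=20
  + 214.236.0.0/16 (H4) depth=16
  + 144.42.38.209/32 (H5) depth=32
  + 0.0.0.0/0 (H2) depth=0
  lookup 106.132.137.19: bits 01101010100001001000100100010011 walk d0:H2→d1:-→d2:-→d3:-→d4:-→d5:-→d6:-→d7:-→d8:-→d9:-→d10:-→d11:-→d12:-→d13:-→d14:-→d15:-→d16:-→d17:-→d18:-→d19:-→d20:H5→d21:-→d22:-→d23:-→d24:-→d25:-→d26:-→d27:-→d28:H2→d29:-→d30:-→d31:-→d32:H3 -> H3
  + 144.42.32.0/20 (H3) depth=20
  - 214.236.192.0/20 clear@20
  + 214.236.202.148/32 (H2) depth=32
  lookup 106.132.135.38: bits 01101010100001001000 walk d0:H2→d1:-→d2:-→d3:-→d4:-→d5:-→d6:-→d7:-→d8:-→d9:-→d10:-→d11:-→d12:-→d13:-→d14:-→d15:-→d16:-→d17:-→d18:-→d19:-→d20:H5 -> H5
  - 80.0.0.0/8 clear@8
  + 214.236.202.148/31 (H4) depth=31

== LOOKUPS ==
["H2","H5","H2","H0","H5","H0","H3","H5","H3","H5"]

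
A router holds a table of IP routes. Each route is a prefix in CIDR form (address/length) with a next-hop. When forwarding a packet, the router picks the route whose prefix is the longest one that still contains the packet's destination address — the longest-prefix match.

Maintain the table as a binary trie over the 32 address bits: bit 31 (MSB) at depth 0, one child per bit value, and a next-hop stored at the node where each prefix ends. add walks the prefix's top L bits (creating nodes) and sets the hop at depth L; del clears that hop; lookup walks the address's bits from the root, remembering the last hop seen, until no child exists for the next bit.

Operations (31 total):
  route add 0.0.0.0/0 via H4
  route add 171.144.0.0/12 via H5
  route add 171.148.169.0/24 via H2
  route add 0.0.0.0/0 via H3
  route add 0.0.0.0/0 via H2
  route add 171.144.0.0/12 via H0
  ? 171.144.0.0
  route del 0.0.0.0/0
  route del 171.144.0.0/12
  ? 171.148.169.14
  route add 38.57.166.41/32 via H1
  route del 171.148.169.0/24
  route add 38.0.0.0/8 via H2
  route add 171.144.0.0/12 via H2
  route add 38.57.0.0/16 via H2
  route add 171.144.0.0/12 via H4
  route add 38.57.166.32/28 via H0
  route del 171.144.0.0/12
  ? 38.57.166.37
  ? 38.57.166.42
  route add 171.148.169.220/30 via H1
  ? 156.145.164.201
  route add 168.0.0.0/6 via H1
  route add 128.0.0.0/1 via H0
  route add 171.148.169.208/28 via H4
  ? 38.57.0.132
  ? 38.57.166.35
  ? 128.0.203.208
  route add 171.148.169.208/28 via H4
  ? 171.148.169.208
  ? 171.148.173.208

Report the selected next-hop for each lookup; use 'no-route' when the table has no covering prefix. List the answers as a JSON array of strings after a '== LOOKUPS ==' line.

Apply in order:
  + 0.0.0.0/0 (H4) depth=0
  + 171.144.0.0/12 (H5) depth=12
  + 171.148.169.0/24 (H2) depth=24
  + 0.0.0.0/0 (H3) depth=0
  + 0.0.0.0/0 (H2) depth=0
  + 171.144.0.0/12 (H0) depth=12
  Q 171.144.0.0: descend 1010101110010 ; hops seen [H2,H0] ; pick H0
  del 0.0.0.0/0 (clear depth 0)
  del 171.144.0.0/12 (clear depth 12)
  Q 171.148.169.14: descend 101010111001010010101001 ; hops seen [H2] ; pick H2
  + 38.57.166.41/32 (H1) depth=32
  del 171.148.169.0/24 (clear depth 24)
  + 38.0.0.0/8 (H2) depth=8
  + 171.144.0.0/12 (H2) depth=12
  + 38.57.0.0/16 (H2) depth=16
  + 171.144.0.0/12 (H4) depth=12
  + 38.57.166.32/28 (H0) depth=28
  del 171.144.0.0/12 (clear depth 12)
  Q 38.57.166.37: descend 0010011000111001101001100010 ; hops seen [H2,H2,H0] ; pick H0
  Q 38.57.166.42: descend 001001100011100110100110001010 ; hops seen [H2,H2,H0] ; pick H0
  + 171.148.169.220/30 (H1) depth=30
  Q 156.145.164.201: descend 10 ; hops seen [∅] ; pick no-route
  + 168.0.0.0/6 (H1) depth=6
  + 128.0.0.0/1 (H0) depth=1
  + 171.148.169.208/28 (H4) depth=28
  Q 38.57.0.132: descend 0010011000111001 ; hops seen [H2,H2] ; pick H2
  Q 38.57.166.35: descend 0010011000111001101001100010 ; hops seen [H2,H2,H0] ; pick H0
  Q 128.0.203.208: descend 10 ; hops seen [H0] ; pick H0
  + 171.148.169.208/28 (H4) depth=28
  Q 171.148.169.208: descend 1010101110010100101010011101 ; hops seen [H0,H1,H4] ; pick H4
  Q 171.148.173.208: descend 101010111001010010101 ; hops seen [H0,H1] ; pick H1

== LOOKUPS ==
["H0","H2","H0","H0","no-route","H2","H0","H0","H4","H1"]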